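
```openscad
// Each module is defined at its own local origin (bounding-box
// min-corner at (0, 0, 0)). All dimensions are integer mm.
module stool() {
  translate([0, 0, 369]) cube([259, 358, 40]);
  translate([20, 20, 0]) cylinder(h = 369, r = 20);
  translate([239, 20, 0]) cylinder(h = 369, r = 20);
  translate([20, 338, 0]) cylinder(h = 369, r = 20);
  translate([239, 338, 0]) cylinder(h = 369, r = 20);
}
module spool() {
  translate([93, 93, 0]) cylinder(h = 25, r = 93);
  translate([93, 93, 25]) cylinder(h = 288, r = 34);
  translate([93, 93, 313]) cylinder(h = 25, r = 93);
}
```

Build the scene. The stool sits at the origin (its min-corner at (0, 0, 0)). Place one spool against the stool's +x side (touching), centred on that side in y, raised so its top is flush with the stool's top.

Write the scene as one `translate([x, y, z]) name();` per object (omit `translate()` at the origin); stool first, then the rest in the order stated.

stool();
translate([259, 86, 71]) spool();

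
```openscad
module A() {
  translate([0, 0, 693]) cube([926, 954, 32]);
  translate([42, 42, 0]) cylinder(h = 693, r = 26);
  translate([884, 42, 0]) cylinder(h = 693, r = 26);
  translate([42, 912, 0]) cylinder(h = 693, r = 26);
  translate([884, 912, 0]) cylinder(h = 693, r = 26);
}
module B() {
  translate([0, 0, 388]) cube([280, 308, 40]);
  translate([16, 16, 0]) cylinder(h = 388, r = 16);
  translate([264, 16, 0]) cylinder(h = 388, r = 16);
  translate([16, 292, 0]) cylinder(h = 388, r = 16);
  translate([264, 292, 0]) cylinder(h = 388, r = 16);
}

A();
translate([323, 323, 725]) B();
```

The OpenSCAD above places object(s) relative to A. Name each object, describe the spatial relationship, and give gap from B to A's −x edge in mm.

The stool's min-x is at 323; the table's min-x is 0; gap = 323 mm.

A is a table. B is a stool. The stool is on top of the table, centred. The gap from the stool to the table's −x edge is 323 mm.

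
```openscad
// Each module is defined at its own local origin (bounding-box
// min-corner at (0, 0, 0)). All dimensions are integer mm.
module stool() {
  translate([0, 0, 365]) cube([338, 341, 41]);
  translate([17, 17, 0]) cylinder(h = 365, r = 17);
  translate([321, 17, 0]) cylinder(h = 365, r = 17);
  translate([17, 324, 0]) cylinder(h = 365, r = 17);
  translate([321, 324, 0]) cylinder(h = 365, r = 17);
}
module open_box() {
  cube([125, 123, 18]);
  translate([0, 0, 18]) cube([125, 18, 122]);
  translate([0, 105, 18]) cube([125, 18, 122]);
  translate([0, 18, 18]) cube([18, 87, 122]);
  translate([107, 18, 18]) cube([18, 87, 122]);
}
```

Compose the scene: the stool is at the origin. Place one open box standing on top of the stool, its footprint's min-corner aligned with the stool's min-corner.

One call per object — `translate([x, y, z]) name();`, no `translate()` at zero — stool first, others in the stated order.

stool();
translate([0, 0, 406]) open_box();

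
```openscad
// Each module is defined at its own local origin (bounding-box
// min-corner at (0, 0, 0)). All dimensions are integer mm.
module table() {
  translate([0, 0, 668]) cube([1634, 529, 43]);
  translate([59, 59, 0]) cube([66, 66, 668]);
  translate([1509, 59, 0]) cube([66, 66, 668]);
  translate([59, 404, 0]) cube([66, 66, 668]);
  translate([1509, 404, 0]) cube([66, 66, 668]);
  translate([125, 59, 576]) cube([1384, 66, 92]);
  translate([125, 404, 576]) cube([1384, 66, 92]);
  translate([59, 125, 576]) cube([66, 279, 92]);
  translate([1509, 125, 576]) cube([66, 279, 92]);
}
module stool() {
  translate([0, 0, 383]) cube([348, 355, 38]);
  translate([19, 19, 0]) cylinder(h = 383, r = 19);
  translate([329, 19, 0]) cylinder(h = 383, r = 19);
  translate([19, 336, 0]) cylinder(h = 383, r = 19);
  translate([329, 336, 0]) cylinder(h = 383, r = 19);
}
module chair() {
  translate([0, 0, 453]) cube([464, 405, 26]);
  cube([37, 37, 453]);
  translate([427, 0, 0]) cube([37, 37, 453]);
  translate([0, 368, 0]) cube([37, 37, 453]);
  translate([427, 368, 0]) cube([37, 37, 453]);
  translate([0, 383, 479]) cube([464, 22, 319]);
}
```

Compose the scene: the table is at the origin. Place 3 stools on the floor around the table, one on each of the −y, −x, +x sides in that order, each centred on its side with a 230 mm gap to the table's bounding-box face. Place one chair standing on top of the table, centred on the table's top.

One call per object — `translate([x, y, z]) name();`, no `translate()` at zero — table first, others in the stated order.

table();
translate([643, -585, 0]) stool();
translate([-578, 87, 0]) stool();
translate([1864, 87, 0]) stool();
translate([585, 62, 711]) chair();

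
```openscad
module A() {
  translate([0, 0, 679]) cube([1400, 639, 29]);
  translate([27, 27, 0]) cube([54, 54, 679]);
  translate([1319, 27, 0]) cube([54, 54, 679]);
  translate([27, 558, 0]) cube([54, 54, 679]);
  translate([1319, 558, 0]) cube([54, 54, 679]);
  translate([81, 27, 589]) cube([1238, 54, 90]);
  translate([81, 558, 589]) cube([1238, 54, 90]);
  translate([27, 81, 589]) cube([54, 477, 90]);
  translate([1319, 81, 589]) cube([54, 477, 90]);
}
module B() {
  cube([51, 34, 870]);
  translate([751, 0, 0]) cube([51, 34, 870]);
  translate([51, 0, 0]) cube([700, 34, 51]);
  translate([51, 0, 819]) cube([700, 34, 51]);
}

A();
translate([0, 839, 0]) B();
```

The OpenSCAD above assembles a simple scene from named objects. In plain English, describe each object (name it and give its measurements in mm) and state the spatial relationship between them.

A is a table with a 1400×639 mm rectangular top, 29 mm thick, top surface at z = 708 mm, supported by four 54×54 mm square legs, each inset 27 mm from the nearest pair of top edges, running from the floor. Four apron rails, 54 mm thick and 90 mm tall, run between adjacent legs with their top edges flush with the underside of the top and their outer faces flush with the legs' outer faces.

B is a rectangular picture frame lying in the x–z plane (depth along y). The opening is 700 mm wide (x) by 768 mm tall (z), surrounded by a border 51 mm wide on all four sides. The frame is 34 mm deep and is made of two full-height vertical stiles with two horizontal rails fitted between them.

The picture frame is on the floor beside the table on its +y side.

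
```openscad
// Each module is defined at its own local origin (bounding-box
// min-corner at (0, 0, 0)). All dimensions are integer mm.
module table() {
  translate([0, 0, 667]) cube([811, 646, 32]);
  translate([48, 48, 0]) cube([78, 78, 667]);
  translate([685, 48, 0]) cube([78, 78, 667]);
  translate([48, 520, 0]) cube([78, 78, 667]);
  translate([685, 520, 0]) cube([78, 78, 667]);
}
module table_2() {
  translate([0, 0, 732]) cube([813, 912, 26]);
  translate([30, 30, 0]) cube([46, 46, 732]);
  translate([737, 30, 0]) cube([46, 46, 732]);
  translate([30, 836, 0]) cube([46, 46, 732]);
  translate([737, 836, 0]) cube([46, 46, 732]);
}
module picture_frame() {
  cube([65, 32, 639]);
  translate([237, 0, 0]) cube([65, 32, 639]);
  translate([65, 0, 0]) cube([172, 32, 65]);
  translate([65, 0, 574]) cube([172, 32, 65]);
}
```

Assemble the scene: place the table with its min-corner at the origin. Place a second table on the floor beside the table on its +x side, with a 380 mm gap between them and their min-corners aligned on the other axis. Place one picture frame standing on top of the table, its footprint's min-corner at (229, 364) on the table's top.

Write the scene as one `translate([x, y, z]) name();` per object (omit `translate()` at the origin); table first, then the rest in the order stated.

table();
translate([1191, 0, 0]) table_2();
translate([229, 364, 699]) picture_frame();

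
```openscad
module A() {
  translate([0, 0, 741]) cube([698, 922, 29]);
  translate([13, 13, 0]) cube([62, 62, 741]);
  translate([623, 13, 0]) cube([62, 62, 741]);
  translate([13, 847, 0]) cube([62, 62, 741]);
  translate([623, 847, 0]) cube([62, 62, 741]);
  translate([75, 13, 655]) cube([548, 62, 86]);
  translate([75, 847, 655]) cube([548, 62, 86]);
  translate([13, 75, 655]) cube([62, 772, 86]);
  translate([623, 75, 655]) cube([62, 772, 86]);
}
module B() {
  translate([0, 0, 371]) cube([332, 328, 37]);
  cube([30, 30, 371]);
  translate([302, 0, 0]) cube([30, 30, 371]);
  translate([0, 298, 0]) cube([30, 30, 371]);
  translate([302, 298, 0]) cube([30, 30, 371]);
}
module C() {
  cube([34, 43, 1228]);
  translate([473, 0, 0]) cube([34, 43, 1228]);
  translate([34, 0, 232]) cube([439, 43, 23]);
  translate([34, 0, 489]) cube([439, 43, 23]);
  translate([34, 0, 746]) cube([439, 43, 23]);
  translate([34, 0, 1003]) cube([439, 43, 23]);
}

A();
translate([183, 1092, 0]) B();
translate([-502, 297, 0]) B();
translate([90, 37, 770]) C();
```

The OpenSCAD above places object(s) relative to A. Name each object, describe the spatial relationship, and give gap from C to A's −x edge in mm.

A is a table. B is a stool. C is a ladder. Two stools sit around the table at the +y, −x sides. The ladder is on top of the table. The gap from the ladder to the table's −x edge is 90 mm.

The ladder's min-x is at 90; the table's min-x is 0; gap = 90 mm.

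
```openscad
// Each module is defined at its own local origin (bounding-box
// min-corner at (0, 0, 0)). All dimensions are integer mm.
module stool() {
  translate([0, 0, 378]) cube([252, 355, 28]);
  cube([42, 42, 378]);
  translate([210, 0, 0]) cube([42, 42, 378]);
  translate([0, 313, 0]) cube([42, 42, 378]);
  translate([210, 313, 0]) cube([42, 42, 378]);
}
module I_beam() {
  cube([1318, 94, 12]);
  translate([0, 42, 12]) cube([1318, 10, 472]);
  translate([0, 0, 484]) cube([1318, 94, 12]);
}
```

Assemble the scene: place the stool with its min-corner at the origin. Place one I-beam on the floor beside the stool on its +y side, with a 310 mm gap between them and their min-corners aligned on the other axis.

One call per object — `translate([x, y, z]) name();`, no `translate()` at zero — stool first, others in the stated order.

stool();
translate([0, 665, 0]) I_beam();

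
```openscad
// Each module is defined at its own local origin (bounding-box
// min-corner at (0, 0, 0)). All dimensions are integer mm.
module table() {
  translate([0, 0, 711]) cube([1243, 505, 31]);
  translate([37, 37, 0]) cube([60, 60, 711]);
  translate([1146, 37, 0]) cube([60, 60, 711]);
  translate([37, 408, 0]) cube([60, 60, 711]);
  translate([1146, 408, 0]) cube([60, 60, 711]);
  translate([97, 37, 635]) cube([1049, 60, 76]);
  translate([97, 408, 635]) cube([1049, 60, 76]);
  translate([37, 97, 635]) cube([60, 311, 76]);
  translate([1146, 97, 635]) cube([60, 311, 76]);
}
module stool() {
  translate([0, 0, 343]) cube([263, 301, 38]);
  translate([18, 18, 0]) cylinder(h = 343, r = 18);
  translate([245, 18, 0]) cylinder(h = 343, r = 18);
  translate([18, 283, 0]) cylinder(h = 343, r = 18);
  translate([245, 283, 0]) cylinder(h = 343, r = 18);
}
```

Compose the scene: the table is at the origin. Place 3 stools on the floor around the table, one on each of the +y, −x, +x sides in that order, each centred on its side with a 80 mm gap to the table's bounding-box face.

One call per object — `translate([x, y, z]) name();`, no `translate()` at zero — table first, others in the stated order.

table();
translate([490, 585, 0]) stool();
translate([-343, 102, 0]) stool();
translate([1323, 102, 0]) stool();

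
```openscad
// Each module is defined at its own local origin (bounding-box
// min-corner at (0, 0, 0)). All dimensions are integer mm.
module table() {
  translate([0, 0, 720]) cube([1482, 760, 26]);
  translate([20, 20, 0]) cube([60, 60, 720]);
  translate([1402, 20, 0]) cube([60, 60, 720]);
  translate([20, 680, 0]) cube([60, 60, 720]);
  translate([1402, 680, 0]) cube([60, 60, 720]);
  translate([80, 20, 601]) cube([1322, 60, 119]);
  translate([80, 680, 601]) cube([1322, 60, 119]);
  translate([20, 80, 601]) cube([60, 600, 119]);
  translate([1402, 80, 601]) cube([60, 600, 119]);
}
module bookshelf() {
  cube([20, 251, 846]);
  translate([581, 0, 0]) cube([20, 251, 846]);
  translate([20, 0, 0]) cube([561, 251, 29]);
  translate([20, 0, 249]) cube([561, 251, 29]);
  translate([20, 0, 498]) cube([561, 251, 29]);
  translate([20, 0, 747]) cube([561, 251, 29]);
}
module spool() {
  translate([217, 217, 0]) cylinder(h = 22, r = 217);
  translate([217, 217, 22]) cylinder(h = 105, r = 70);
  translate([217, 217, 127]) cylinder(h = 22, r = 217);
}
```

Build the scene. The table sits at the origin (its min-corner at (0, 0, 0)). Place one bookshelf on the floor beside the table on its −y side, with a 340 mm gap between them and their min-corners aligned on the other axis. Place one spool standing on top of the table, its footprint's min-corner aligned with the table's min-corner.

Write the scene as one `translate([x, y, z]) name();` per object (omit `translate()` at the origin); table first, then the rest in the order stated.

table();
translate([0, -591, 0]) bookshelf();
translate([0, 0, 746]) spool();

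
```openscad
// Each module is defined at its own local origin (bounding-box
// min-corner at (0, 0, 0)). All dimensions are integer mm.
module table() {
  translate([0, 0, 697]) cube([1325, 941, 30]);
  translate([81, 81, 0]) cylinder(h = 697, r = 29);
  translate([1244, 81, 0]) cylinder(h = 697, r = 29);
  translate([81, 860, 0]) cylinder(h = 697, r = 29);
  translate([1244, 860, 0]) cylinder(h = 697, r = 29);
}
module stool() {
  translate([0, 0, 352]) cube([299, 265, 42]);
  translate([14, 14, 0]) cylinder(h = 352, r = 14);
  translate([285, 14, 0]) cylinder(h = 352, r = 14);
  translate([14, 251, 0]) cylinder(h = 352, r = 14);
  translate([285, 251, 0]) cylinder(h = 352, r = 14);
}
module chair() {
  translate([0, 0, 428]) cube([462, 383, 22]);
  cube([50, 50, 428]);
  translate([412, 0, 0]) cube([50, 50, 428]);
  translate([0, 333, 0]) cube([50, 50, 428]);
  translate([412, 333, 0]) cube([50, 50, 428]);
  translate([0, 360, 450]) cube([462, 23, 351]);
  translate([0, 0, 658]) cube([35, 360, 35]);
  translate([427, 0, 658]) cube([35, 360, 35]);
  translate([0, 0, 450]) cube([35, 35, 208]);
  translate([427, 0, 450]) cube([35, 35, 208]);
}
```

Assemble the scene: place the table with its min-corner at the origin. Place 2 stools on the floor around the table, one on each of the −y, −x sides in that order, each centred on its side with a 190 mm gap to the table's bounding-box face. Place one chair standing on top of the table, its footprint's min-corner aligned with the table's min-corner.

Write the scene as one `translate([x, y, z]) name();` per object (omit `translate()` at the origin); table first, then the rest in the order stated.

table();
translate([513, -455, 0]) stool();
translate([-489, 338, 0]) stool();
translate([0, 0, 727]) chair();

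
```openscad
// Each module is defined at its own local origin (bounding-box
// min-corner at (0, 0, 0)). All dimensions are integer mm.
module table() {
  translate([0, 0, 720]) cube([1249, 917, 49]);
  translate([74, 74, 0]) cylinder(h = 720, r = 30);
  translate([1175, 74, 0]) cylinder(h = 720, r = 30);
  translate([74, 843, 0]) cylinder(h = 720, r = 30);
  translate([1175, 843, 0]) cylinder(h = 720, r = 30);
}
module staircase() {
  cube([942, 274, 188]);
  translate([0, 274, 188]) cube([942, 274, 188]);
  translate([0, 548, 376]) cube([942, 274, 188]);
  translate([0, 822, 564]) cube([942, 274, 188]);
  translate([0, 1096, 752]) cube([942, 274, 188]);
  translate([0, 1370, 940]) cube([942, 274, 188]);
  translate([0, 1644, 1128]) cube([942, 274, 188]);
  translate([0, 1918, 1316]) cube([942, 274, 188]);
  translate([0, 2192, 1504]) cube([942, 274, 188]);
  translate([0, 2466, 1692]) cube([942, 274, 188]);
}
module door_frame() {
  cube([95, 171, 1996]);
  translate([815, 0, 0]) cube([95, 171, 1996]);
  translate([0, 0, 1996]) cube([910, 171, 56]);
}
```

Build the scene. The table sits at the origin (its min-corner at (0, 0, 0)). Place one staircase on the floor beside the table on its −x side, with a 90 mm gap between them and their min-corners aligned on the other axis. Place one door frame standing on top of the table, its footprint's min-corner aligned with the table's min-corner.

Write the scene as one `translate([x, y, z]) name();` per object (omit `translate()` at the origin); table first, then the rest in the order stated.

table();
translate([-1032, 0, 0]) staircase();
translate([0, 0, 769]) door_frame();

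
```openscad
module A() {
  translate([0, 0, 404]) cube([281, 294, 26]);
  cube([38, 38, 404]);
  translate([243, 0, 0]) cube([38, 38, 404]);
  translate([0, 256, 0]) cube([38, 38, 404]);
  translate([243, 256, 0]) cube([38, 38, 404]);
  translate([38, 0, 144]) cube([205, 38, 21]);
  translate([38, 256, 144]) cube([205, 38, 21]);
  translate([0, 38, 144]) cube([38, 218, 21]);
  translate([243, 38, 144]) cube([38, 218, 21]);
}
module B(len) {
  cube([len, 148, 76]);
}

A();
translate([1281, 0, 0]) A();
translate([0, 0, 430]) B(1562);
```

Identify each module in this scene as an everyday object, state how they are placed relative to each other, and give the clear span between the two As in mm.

A is a stool. B is a beam. A beam spans the tops of two stools. The clear span between the two stools is 1000 mm.

Second stool starts at x = 1281; first ends at x = 281; clear span = 1281 − 281 = 1000 mm.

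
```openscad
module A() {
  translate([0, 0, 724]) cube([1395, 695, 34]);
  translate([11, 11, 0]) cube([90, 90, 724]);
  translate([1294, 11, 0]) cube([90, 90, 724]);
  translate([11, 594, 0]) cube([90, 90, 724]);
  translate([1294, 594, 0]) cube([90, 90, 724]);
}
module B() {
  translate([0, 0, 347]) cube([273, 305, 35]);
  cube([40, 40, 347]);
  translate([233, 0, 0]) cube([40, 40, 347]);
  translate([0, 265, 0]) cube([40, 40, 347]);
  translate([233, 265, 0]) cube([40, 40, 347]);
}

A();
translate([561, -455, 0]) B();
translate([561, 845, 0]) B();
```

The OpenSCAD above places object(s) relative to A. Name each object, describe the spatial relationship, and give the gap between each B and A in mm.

Each stool's nearest face is 150 mm from the table's bounding box.

A is a table. B is a stool. Two stools sit around the table at the −y, +y sides. The gap between each stool and the table is 150 mm.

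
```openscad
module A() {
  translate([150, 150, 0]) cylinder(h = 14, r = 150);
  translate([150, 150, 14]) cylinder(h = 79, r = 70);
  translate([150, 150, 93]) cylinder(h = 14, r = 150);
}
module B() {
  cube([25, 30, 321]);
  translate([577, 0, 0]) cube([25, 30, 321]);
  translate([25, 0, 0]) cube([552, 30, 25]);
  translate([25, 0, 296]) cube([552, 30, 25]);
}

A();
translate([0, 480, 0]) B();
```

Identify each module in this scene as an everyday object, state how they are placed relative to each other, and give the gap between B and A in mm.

A is a spool. B is a picture frame. The picture frame is on the floor beside the spool on its +y side. The gap between the picture frame and the spool is 180 mm.

The picture frame's nearest face is 180 mm from the spool's +y face.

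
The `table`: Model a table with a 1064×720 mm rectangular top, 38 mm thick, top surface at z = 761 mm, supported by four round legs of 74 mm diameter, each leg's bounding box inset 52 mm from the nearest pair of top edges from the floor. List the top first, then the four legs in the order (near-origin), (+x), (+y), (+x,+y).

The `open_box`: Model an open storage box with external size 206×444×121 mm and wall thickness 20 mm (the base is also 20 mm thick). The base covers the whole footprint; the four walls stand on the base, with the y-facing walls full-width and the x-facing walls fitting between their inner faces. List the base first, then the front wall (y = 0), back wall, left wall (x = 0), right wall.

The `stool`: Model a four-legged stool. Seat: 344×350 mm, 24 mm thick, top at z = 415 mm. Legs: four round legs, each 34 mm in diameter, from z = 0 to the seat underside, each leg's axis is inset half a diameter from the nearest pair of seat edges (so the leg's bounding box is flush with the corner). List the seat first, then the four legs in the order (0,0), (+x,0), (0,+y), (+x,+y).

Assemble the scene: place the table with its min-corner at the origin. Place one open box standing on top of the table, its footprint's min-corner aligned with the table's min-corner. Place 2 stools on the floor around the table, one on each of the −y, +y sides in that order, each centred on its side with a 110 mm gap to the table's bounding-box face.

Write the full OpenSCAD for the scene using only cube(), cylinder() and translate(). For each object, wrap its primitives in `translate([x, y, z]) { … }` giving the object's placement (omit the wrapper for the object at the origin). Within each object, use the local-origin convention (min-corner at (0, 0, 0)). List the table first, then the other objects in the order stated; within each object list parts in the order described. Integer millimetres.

translate([0, 0, 723]) cube([1064, 720, 38]);
translate([89, 89, 0]) cylinder(h = 723, r = 37);
translate([975, 89, 0]) cylinder(h = 723, r = 37);
translate([89, 631, 0]) cylinder(h = 723, r = 37);
translate([975, 631, 0]) cylinder(h = 723, r = 37);
translate([0, 0, 761]) {
  cube([206, 444, 20]);
  translate([0, 0, 20]) cube([206, 20, 101]);
  translate([0, 424, 20]) cube([206, 20, 101]);
  translate([0, 20, 20]) cube([20, 404, 101]);
  translate([186, 20, 20]) cube([20, 404, 101]);
}
translate([360, -460, 0]) {
  translate([0, 0, 391]) cube([344, 350, 24]);
  translate([17, 17, 0]) cylinder(h = 391, r = 17);
  translate([327, 17, 0]) cylinder(h = 391, r = 17);
  translate([17, 333, 0]) cylinder(h = 391, r = 17);
  translate([327, 333, 0]) cylinder(h = 391, r = 17);
}
translate([360, 830, 0]) {
  translate([0, 0, 391]) cube([344, 350, 24]);
  translate([17, 17, 0]) cylinder(h = 391, r = 17);
  translate([327, 17, 0]) cylinder(h = 391, r = 17);
  translate([17, 333, 0]) cylinder(h = 391, r = 17);
  translate([327, 333, 0]) cylinder(h = 391, r = 17);
}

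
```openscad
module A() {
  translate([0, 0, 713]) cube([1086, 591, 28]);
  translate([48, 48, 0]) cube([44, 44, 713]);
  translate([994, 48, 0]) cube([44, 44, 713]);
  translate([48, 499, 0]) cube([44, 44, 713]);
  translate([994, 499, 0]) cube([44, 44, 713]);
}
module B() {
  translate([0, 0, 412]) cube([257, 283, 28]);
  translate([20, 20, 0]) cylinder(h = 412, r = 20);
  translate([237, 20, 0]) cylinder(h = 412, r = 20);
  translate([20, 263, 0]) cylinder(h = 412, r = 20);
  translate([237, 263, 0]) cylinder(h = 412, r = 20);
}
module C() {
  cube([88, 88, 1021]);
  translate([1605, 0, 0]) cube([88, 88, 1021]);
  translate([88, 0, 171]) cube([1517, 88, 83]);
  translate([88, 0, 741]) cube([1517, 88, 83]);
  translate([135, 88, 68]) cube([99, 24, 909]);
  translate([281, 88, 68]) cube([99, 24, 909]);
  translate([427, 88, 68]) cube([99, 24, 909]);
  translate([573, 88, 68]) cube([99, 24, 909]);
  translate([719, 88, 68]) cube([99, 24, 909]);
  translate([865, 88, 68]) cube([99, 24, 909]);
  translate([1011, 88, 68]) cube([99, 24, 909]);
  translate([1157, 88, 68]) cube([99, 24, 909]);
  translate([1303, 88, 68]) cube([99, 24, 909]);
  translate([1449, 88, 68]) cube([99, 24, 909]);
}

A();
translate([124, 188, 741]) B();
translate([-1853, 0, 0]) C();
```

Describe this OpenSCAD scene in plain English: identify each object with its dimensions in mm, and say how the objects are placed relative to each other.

A is a table with a 1086×591 mm rectangular top, 28 mm thick, top surface at z = 741 mm, supported by four 44×44 mm square legs, each inset 48 mm from the nearest pair of top edges, running from the floor.

B is a four-legged stool. The seat is 257×283 mm, 28 mm thick, top at z = 440 mm. It stands on four round legs, each 40 mm in diameter, from z = 0 to the seat underside, each leg's axis is inset half a diameter from the nearest pair of seat edges (so the leg's bounding box is flush with the corner).

C is a fence section. Two 88×88 mm posts, 1021 mm tall, stand on the floor with a clear span of 1517 mm between their inner faces. Two horizontal rails of 88×83 mm section span the gap between the posts with their undersides at z = 171 mm and z = 741 mm, flush with the posts' −y face. 10 pickets, each 99 mm wide, 24 mm thick and 909 mm tall, are fixed to the +y face of the rails with their bottoms at z = 68 mm, evenly spaced across the span with equal gaps (rounded down to the nearest mm) at the −x end and between each pair — any rounding remainder accumulates at the +x end.

The stool is on top of the table. The fence section is on the floor beside the table on its −x side.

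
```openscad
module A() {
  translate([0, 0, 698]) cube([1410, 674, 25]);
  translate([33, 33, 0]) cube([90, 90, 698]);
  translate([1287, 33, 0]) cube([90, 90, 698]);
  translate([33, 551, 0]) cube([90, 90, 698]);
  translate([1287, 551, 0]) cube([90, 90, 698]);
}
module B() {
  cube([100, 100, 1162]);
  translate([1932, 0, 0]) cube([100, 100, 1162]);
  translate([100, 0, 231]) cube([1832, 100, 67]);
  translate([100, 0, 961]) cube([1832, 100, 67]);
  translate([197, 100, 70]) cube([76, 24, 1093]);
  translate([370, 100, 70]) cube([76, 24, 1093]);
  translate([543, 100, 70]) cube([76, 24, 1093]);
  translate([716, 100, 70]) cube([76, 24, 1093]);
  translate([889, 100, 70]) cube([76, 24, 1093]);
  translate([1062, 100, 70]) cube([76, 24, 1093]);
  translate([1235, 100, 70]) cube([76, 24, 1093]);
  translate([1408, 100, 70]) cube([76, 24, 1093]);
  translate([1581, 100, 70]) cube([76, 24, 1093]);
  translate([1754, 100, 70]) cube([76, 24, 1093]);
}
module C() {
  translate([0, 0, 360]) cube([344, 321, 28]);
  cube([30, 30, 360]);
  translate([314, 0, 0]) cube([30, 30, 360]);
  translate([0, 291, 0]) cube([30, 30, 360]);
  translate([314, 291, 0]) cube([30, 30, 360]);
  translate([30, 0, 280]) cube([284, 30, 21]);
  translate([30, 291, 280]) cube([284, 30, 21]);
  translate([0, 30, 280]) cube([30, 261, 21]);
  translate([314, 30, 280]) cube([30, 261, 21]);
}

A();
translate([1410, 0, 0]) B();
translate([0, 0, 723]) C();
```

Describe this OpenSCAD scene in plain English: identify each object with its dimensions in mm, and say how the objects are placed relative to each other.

A is a rectangular dining table. The top is 1410×674×25 mm with its upper surface at z = 723 mm. It stands on four 90×90 mm square legs, each inset 33 mm from the nearest pair of top edges, running from the floor to the underside of the top.

B is a fence section. Two 100×100 mm posts, 1162 mm tall, stand on the floor with a clear span of 1832 mm between their inner faces. Two horizontal rails of 100×67 mm section span the gap between the posts with their undersides at z = 231 mm and z = 961 mm, flush with the posts' −y face. 10 pickets, each 76 mm wide, 24 mm thick and 1093 mm tall, are fixed to the +y face of the rails with their bottoms at z = 70 mm, evenly spaced across the span with equal gaps (rounded down to the nearest mm) at the −x end and between each pair — any rounding remainder accumulates at the +x end.

C is a four-legged stool. The seat is 344×321 mm, 28 mm thick, top at z = 388 mm. It stands on four square legs, each 30×30 mm in cross-section, from z = 0 to the seat underside, each flush with a corner of the seat. Four stretchers, 30 mm wide and 21 mm tall, connect adjacent legs with their undersides at z = 280 mm, each running between the inner faces of the legs it joins and aligned with the legs' outer faces on the other axis.

The fence section is against the table's +x side, with their −y faces flush. The stool is on top of the table.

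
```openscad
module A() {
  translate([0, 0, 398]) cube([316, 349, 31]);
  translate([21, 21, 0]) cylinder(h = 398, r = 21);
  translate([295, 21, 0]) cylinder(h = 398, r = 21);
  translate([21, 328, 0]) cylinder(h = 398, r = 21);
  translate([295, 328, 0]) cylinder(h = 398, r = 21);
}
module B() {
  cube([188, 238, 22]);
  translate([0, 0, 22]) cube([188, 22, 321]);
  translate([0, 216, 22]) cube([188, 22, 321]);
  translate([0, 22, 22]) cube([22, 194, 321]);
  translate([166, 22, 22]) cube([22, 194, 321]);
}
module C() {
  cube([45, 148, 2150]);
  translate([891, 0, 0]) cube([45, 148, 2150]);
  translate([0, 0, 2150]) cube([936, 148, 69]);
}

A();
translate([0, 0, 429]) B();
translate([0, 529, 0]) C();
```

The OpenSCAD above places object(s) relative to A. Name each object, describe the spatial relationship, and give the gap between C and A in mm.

The door frame's nearest face is 180 mm from the stool's +y face.

A is a stool. B is an open box. C is a door frame. The open box is on top of the stool. The door frame is on the floor beside the stool on its +y side. The gap between the door frame and the stool is 180 mm.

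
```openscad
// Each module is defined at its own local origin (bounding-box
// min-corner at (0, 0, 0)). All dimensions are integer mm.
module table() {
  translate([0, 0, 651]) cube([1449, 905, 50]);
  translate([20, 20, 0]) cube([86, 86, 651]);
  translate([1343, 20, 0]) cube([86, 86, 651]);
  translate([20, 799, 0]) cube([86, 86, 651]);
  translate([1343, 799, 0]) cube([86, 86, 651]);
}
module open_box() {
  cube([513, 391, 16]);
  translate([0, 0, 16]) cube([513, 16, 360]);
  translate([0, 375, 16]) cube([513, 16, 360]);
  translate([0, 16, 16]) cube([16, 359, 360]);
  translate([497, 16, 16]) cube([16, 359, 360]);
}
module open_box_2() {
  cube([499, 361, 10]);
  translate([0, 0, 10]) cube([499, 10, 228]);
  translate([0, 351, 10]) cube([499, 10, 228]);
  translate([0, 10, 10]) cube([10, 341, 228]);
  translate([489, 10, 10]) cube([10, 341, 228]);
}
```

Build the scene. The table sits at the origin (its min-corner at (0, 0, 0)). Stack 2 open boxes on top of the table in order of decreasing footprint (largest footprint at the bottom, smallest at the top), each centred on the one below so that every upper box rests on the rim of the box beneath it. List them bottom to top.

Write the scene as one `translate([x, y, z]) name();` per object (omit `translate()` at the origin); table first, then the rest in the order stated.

table();
translate([468, 257, 701]) open_box();
translate([475, 272, 1077]) open_box_2();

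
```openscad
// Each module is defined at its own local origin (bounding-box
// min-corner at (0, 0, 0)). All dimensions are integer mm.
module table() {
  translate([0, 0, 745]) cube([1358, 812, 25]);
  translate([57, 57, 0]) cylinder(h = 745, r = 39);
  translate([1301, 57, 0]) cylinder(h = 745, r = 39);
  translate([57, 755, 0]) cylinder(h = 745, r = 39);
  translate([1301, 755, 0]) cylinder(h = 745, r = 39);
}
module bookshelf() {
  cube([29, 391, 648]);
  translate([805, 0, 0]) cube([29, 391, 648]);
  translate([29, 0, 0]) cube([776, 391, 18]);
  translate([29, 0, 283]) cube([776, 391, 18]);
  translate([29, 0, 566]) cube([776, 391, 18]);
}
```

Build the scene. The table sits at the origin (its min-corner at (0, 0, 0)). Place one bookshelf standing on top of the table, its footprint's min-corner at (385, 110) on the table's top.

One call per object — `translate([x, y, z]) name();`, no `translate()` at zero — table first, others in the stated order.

table();
translate([385, 110, 770]) bookshelf();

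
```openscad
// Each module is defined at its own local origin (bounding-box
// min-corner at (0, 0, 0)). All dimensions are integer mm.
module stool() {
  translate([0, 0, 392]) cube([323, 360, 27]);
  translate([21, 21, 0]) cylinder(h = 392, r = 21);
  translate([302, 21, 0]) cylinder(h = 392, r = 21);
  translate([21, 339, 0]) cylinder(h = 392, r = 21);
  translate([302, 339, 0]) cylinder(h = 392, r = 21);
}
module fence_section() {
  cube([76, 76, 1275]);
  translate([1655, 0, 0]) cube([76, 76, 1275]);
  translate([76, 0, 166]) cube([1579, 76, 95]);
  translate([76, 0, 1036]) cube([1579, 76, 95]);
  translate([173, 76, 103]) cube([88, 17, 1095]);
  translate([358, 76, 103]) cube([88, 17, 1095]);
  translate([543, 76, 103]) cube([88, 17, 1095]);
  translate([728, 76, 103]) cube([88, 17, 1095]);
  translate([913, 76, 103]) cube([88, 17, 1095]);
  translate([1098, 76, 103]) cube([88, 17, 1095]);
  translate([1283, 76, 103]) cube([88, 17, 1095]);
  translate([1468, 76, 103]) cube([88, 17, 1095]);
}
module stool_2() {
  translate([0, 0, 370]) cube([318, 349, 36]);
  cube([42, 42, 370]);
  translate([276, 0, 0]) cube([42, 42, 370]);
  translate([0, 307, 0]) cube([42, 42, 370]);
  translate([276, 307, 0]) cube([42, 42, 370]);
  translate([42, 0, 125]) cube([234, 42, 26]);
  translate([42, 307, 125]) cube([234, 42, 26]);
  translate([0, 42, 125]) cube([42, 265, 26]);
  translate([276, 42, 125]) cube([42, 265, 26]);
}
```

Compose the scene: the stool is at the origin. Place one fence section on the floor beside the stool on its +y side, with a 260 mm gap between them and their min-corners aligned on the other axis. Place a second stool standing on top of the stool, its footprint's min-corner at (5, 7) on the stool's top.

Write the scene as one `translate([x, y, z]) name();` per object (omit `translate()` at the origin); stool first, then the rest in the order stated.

stool();
translate([0, 620, 0]) fence_section();
translate([5, 7, 419]) stool_2();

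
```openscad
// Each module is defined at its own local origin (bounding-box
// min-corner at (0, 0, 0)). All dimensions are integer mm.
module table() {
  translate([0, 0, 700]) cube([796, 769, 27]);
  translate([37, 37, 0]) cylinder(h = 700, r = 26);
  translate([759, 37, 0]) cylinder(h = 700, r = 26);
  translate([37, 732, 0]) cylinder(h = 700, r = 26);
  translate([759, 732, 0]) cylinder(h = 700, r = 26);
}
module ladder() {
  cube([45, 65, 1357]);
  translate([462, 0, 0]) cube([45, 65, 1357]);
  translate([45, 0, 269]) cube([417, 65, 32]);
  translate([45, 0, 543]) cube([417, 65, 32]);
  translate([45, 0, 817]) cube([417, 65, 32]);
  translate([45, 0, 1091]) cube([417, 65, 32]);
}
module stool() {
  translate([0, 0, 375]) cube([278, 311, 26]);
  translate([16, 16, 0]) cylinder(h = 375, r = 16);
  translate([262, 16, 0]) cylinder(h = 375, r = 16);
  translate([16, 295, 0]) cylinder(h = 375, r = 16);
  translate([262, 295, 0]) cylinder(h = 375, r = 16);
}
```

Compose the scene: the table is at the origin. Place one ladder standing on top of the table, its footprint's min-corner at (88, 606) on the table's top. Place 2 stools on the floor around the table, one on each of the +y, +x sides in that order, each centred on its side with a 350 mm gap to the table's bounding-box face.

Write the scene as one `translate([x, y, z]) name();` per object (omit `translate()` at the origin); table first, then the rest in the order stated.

table();
translate([88, 606, 727]) ladder();
translate([259, 1119, 0]) stool();
translate([1146, 229, 0]) stool();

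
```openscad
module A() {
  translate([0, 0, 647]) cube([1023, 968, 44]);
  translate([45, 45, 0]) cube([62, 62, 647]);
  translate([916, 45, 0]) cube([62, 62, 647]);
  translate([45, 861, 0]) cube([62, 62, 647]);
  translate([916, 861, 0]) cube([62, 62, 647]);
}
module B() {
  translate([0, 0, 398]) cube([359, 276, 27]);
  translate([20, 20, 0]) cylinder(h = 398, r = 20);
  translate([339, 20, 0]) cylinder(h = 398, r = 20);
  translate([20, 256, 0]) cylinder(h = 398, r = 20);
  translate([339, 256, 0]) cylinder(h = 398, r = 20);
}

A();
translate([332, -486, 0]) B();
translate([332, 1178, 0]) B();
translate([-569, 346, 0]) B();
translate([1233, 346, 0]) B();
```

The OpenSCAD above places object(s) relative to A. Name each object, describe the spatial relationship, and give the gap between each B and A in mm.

A is a table. B is a stool. Four stools sit around the table at the −y, +y, −x, +x sides. The gap between each stool and the table is 210 mm.

Each stool's nearest face is 210 mm from the table's bounding box.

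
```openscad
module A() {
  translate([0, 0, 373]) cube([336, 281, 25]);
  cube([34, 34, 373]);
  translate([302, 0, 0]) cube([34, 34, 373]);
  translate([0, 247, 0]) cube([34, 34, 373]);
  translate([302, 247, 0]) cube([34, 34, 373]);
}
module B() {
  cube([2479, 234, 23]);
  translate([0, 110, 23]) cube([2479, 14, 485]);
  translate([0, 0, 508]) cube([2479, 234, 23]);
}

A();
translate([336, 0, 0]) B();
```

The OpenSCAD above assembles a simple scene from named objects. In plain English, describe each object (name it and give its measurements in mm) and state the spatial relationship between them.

A is a simple wooden stool: a rectangular seat 336 mm (x) by 281 mm (y), 25 mm thick, top face at z = 398 mm, on four square legs, each 34×34 mm in cross-section. The legs rest on z = 0, each flush with a corner of the seat.

B is an I-beam lying along x, 2479 mm long. Overall section height 531 mm. Two flanges 234 mm wide (y) and 23 mm thick, one on the floor and one at the top; a web 14 mm thick runs between them, centred on the flange width.

The I-beam is against the stool's +x side, with their −y faces flush.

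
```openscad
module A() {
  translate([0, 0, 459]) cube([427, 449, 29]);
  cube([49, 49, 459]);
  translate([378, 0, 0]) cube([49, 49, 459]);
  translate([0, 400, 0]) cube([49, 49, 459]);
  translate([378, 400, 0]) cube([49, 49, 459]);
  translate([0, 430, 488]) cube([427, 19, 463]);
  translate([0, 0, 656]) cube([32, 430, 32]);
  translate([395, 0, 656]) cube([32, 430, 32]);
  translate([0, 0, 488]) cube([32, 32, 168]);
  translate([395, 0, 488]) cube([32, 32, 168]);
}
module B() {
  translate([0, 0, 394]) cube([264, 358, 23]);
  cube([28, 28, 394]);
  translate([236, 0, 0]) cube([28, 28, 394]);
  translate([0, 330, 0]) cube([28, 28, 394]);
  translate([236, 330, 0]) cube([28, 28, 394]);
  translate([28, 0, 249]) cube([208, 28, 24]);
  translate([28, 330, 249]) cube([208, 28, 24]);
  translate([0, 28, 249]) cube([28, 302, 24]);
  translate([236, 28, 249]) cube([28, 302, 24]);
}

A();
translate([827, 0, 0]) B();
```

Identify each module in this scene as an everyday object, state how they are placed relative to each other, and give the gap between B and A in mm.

A is a chair. B is a stool. The stool is on the floor beside the chair on its +x side. The gap between the stool and the chair is 400 mm.

The stool's nearest face is 400 mm from the chair's +x face.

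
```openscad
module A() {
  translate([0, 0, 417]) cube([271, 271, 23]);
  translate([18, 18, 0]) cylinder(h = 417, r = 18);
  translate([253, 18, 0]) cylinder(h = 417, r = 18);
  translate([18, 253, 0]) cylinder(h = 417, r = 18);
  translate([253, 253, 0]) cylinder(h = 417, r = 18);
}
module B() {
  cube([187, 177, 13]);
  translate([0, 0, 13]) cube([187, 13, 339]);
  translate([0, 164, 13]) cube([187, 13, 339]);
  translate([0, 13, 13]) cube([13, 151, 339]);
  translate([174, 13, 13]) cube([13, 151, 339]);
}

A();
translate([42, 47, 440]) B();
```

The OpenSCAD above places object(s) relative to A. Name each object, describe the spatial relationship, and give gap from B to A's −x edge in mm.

A is a stool. B is an open box. The open box is on top of the stool, centred. The gap from the open box to the stool's −x edge is 42 mm.

The open box's min-x is at 42; the stool's min-x is 0; gap = 42 mm.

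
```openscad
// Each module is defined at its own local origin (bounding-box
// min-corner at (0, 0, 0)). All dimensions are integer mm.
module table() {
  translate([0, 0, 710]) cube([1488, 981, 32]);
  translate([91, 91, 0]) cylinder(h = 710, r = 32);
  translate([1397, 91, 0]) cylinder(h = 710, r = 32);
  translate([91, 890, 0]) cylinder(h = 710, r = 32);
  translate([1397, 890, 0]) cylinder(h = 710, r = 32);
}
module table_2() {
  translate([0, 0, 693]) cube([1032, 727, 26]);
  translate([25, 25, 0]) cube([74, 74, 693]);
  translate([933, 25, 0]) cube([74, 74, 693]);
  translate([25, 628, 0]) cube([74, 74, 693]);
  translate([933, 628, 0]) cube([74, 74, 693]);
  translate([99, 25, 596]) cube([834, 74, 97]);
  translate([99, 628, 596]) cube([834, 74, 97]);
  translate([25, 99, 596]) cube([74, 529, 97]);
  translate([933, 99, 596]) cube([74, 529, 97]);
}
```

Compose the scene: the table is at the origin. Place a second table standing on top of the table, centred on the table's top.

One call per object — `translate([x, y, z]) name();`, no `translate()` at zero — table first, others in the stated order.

table();
translate([228, 127, 742]) table_2();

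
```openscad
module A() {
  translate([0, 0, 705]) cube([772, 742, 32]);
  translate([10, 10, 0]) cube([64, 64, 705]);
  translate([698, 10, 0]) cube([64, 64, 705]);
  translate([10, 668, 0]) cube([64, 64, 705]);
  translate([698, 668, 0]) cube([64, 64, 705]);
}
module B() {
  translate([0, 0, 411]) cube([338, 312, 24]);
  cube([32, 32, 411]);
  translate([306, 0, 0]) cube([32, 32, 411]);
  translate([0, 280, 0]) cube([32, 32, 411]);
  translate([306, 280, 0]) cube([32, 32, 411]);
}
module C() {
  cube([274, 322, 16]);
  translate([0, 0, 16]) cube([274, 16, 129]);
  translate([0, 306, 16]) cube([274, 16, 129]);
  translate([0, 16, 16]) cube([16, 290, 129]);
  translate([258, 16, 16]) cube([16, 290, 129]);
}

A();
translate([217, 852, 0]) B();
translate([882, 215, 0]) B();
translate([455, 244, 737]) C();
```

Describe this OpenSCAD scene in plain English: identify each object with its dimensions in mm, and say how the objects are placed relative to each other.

A is a table with a 772×742 mm rectangular top, 32 mm thick, top surface at z = 737 mm, supported by four 64×64 mm square legs, each inset 10 mm from the nearest pair of top edges, running from the floor.

B is a four-legged stool. The seat is 338×312 mm, 24 mm thick, top at z = 435 mm. It stands on four square legs, each 32×32 mm in cross-section, from z = 0 to the seat underside, each flush with a corner of the seat.

C is an open storage box with external size 274×322×145 mm and wall thickness 16 mm (the base is also 16 mm thick). The base covers the whole footprint; the four walls stand on the base, with the y-facing walls full-width and the x-facing walls fitting between their inner faces.

Two stools sit around the table at the +y, +x sides. The open box is on top of the table.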